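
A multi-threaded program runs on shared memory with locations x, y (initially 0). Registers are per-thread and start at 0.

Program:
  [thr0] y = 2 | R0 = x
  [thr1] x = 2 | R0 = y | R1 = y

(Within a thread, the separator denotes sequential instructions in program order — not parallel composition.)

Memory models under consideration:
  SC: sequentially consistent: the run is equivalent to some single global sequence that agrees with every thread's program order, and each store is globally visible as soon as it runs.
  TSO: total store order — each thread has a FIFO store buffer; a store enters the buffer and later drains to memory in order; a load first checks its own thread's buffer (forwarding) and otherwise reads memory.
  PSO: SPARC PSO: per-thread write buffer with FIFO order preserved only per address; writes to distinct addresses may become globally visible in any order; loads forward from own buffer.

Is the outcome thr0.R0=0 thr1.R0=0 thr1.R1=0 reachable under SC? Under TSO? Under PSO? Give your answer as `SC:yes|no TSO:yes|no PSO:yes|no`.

SC:no TSO:yes PSO:yes

outcome vector order: (thr0.R0,thr1.R0,thr1.R1)
[SC] allowed = {<0 2 2> <2 0 0> <2 0 2> <2 2 2>}
[TSO] allowed = {<0 0 0> <0 0 2> <0 2 2> <2 0 0> <2 0 2> <2 2 2>}
[PSO] allowed = {<0 0 0> <0 0 2> <0 2 2> <2 0 0> <2 0 2> <2 2 2>}
target <0 0 0> ∈ {TSO,PSO}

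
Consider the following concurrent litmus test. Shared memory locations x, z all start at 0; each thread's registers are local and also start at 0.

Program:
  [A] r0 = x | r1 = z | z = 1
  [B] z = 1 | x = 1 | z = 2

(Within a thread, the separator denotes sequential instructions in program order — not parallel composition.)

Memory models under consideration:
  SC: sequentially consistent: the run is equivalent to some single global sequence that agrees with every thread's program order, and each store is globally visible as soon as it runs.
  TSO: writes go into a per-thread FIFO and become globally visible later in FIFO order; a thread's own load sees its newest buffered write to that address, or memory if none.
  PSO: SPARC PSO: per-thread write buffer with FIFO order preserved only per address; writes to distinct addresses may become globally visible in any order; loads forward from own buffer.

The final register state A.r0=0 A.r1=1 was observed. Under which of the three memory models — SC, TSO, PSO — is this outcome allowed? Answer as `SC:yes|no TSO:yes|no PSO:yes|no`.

outcome vector order: (A.r0,A.r1)
under SC → 00, 01, 02, 11, 12
under TSO → 00, 01, 02, 11, 12
under PSO → 00, 01, 02, 10, 11, 12
target 01 ∈ {SC,TSO,PSO}

SC:yes TSO:yes PSO:yes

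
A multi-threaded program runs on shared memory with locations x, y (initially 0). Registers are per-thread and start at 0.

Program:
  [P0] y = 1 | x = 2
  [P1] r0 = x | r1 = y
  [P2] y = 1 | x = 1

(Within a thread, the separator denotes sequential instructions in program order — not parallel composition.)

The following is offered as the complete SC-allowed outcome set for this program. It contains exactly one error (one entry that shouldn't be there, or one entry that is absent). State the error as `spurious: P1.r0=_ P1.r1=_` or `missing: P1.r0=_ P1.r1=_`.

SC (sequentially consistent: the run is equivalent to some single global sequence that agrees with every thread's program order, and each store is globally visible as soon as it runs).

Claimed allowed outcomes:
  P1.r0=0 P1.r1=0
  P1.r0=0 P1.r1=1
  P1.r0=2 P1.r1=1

missing: P1.r0=1 P1.r1=1

outcome vector order: (P1.r0,P1.r1)
SC (4): (0,0), (0,1), (1,1), (2,1)
SC∖claimed = {(1,1)}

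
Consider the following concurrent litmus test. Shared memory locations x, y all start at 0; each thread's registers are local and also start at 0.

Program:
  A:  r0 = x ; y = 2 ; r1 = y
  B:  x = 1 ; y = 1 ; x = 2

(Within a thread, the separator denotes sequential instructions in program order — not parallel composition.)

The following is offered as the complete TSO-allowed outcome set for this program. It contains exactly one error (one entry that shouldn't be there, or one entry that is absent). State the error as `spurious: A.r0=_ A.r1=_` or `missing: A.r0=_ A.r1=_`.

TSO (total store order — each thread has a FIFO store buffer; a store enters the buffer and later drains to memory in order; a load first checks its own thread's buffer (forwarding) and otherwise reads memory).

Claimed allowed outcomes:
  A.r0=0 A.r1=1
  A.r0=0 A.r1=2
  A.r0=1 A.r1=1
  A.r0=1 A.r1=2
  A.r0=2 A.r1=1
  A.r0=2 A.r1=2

spurious: A.r0=2 A.r1=1

outcome vector order: (A.r0,A.r1)
under TSO → 01, 02, 11, 12, 22
claimed∖TSO = {21}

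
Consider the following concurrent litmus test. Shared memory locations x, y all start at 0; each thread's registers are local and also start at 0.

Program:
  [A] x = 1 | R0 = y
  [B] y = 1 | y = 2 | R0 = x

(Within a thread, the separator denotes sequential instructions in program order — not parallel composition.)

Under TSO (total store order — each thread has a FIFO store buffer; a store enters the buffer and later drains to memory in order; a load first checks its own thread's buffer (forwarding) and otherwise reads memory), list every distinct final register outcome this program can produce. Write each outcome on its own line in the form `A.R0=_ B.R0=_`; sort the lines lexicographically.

A.R0=0 B.R0=0
A.R0=0 B.R0=1
A.R0=1 B.R0=0
A.R0=1 B.R0=1
A.R0=2 B.R0=0
A.R0=2 B.R0=1

outcome vector order: (A.R0,B.R0)
|TSO outcomes| = 6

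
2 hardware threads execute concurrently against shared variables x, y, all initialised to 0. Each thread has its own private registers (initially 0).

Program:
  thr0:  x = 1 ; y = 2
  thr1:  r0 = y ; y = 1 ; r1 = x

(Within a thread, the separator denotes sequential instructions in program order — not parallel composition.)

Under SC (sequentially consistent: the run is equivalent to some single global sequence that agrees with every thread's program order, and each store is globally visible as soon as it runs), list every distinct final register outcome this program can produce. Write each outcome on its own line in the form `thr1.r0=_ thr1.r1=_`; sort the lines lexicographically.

thr1.r0=0 thr1.r1=0
thr1.r0=0 thr1.r1=1
thr1.r0=2 thr1.r1=1

outcome vector order: (thr1.r0,thr1.r1)
|SC outcomes| = 3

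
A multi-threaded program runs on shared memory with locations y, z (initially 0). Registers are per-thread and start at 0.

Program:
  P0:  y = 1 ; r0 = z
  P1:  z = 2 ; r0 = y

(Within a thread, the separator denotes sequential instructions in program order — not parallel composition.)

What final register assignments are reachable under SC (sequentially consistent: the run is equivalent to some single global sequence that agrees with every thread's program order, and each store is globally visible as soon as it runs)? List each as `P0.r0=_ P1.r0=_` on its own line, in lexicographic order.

P0.r0=0 P1.r0=1
P0.r0=2 P1.r0=0
P0.r0=2 P1.r0=1

outcome vector order: (P0.r0,P1.r0)
|SC outcomes| = 3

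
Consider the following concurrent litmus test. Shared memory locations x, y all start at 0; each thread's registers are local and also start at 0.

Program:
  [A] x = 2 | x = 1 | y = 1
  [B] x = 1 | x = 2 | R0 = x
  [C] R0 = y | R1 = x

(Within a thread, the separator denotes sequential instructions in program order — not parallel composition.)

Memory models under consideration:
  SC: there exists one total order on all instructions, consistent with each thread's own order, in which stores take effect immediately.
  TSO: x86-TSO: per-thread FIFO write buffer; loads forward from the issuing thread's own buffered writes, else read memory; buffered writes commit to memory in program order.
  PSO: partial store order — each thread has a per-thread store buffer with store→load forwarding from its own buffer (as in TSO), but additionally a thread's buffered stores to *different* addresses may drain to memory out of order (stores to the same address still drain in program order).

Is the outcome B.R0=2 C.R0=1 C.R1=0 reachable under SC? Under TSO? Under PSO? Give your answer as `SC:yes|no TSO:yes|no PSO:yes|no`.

SC:no TSO:no PSO:yes

outcome vector order: (B.R0,C.R0,C.R1)
SC: 9 outcomes — {<1 0 0>; <1 0 1>; <1 0 2>; <1 1 1>; <2 0 0>; <2 0 1>; <2 0 2>; <2 1 1>; <2 1 2>}
TSO: 9 outcomes — {<1 0 0>; <1 0 1>; <1 0 2>; <1 1 1>; <2 0 0>; <2 0 1>; <2 0 2>; <2 1 1>; <2 1 2>}
PSO: 12 outcomes — {<1 0 0>; <1 0 1>; <1 0 2>; <1 1 0>; <1 1 1>; <1 1 2>; <2 0 0>; <2 0 1>; <2 0 2>; <2 1 0>; <2 1 1>; <2 1 2>}
target <2 1 0> ∈ {PSO}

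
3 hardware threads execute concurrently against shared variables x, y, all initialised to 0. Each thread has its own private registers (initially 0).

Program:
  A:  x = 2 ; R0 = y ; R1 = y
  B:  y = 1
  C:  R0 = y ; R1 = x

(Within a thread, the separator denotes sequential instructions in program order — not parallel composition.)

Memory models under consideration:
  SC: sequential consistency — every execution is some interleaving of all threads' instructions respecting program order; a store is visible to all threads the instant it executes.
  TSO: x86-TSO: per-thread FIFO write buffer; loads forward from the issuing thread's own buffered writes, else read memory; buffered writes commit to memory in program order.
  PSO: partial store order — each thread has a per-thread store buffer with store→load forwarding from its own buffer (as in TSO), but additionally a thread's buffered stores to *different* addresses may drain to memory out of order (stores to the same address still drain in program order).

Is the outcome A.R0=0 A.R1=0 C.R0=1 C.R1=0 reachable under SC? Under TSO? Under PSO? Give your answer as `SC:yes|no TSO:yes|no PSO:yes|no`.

SC:no TSO:yes PSO:yes

outcome vector order: (A.R0,A.R1,C.R0,C.R1)
[SC] allowed = {(0,0,0,0) (0,0,0,2) (0,0,1,2) (0,1,0,0) (0,1,0,2) (0,1,1,2) (1,1,0,0) (1,1,0,2) (1,1,1,0) (1,1,1,2)}
[TSO] allowed = {(0,0,0,0) (0,0,0,2) (0,0,1,0) (0,0,1,2) (0,1,0,0) (0,1,0,2) (0,1,1,0) (0,1,1,2) (1,1,0,0) (1,1,0,2) (1,1,1,0) (1,1,1,2)}
[PSO] allowed = {(0,0,0,0) (0,0,0,2) (0,0,1,0) (0,0,1,2) (0,1,0,0) (0,1,0,2) (0,1,1,0) (0,1,1,2) (1,1,0,0) (1,1,0,2) (1,1,1,0) (1,1,1,2)}
target (0,0,1,0) ∈ {TSO,PSO}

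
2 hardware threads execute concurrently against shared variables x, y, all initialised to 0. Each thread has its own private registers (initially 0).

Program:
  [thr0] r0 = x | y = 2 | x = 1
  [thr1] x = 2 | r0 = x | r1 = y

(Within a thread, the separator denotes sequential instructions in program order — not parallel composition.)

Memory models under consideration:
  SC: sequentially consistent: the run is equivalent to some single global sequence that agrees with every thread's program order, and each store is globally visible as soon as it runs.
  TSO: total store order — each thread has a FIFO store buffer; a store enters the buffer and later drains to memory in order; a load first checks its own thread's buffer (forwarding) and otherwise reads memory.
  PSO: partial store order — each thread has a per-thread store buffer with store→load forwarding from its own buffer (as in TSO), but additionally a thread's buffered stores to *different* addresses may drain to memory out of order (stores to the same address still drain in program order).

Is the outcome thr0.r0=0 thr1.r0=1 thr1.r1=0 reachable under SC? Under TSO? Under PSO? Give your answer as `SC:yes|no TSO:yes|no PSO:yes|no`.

SC:no TSO:no PSO:yes

outcome vector order: (thr0.r0,thr1.r0,thr1.r1)
SC: 6 outcomes — {<0 1 2>, <0 2 0>, <0 2 2>, <2 1 2>, <2 2 0>, <2 2 2>}
TSO: 6 outcomes — {<0 1 2>, <0 2 0>, <0 2 2>, <2 1 2>, <2 2 0>, <2 2 2>}
PSO: 8 outcomes — {<0 1 0>, <0 1 2>, <0 2 0>, <0 2 2>, <2 1 0>, <2 1 2>, <2 2 0>, <2 2 2>}
target <0 1 0> ∈ {PSO}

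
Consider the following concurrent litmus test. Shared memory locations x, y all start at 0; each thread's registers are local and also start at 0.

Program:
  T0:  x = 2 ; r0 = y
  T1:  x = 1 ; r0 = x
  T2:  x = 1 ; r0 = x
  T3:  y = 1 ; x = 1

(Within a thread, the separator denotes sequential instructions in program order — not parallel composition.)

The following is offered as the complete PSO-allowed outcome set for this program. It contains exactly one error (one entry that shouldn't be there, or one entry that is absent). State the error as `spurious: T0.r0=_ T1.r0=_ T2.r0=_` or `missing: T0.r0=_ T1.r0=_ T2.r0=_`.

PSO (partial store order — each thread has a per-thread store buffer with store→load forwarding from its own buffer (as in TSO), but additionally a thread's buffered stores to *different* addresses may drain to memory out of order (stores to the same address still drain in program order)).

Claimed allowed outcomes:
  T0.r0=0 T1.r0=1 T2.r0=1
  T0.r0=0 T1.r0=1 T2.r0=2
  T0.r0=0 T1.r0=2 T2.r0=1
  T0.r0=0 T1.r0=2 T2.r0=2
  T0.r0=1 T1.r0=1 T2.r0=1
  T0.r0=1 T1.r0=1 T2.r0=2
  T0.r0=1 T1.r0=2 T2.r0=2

outcome vector order: (T0.r0,T1.r0,T2.r0)
PSO (8): 011 012 021 022 111 112 121 122
PSO∖claimed = {121}

missing: T0.r0=1 T1.r0=2 T2.r0=1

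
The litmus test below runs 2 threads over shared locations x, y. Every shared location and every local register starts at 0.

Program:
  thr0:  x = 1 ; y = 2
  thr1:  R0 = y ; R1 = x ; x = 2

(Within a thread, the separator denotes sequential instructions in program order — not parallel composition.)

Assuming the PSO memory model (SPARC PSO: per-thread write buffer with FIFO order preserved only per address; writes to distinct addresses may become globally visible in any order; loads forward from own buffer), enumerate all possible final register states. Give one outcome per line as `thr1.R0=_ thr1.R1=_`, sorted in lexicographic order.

outcome vector order: (thr1.R0,thr1.R1)
|PSO outcomes| = 4

thr1.R0=0 thr1.R1=0
thr1.R0=0 thr1.R1=1
thr1.R0=2 thr1.R1=0
thr1.R0=2 thr1.R1=1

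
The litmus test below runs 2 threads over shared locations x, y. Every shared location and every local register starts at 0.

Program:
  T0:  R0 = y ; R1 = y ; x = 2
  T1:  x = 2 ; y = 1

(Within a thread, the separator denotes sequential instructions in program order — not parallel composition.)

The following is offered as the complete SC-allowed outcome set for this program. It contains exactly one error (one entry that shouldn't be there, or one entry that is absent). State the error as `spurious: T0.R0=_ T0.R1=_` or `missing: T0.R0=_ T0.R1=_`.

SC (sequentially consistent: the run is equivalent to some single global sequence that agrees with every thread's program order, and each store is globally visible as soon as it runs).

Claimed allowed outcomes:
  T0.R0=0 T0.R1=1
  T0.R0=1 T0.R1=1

outcome vector order: (T0.R0,T0.R1)
SC (3): 0/0, 0/1, 1/1
SC∖claimed = {0/0}

missing: T0.R0=0 T0.R1=0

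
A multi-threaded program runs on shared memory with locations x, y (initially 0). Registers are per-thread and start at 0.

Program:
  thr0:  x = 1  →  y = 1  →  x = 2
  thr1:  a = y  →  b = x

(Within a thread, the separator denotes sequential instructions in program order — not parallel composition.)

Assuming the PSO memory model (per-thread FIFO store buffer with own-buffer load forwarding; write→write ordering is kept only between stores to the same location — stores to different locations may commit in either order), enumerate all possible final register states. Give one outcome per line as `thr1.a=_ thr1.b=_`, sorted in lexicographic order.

outcome vector order: (thr1.a,thr1.b)
|PSO outcomes| = 6

thr1.a=0 thr1.b=0
thr1.a=0 thr1.b=1
thr1.a=0 thr1.b=2
thr1.a=1 thr1.b=0
thr1.a=1 thr1.b=1
thr1.a=1 thr1.b=2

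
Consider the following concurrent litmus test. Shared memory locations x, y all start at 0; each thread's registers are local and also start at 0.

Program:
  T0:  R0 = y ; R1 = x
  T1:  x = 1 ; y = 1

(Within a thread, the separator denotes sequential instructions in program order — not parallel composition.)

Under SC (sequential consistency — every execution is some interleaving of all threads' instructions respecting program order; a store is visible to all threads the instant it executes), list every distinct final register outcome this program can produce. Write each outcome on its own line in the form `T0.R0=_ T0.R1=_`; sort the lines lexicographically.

outcome vector order: (T0.R0,T0.R1)
|SC outcomes| = 3

T0.R0=0 T0.R1=0
T0.R0=0 T0.R1=1
T0.R0=1 T0.R1=1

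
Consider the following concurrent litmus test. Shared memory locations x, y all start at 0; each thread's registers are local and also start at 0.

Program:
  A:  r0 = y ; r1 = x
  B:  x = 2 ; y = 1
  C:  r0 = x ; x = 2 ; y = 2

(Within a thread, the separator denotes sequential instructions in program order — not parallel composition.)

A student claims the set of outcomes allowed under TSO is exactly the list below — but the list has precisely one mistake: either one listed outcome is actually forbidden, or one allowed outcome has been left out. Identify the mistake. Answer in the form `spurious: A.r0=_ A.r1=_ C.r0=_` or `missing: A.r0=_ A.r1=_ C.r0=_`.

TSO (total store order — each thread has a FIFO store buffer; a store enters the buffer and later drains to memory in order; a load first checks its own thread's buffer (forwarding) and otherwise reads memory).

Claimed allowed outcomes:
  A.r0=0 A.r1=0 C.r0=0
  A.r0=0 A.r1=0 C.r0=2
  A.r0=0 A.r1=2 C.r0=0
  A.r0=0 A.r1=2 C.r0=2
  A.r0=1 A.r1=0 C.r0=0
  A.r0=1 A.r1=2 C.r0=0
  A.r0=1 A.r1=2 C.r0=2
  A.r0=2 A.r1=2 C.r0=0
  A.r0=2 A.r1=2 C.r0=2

outcome vector order: (A.r0,A.r1,C.r0)
TSO (8): (0,0,0) (0,0,2) (0,2,0) (0,2,2) (1,2,0) (1,2,2) (2,2,0) (2,2,2)
claimed∖TSO = {(1,0,0)}

spurious: A.r0=1 A.r1=0 C.r0=0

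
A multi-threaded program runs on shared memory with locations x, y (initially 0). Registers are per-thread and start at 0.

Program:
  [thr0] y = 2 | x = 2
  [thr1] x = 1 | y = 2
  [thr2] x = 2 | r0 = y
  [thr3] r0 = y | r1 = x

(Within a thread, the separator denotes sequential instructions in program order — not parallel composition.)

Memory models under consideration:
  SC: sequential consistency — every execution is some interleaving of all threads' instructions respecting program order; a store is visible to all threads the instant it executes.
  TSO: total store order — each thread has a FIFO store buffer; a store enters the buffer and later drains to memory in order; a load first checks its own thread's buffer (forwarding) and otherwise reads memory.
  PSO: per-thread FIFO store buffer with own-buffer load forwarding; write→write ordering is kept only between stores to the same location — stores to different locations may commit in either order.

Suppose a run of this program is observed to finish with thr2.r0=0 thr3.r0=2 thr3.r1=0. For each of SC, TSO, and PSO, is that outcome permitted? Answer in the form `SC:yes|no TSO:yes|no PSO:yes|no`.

SC:no TSO:yes PSO:yes

outcome vector order: (thr2.r0,thr3.r0,thr3.r1)
[SC] allowed = {0/0/0, 0/0/1, 0/0/2, 0/2/1, 0/2/2, 2/0/0, 2/0/1, 2/0/2, 2/2/0, 2/2/1, 2/2/2}
[TSO] allowed = {0/0/0, 0/0/1, 0/0/2, 0/2/0, 0/2/1, 0/2/2, 2/0/0, 2/0/1, 2/0/2, 2/2/0, 2/2/1, 2/2/2}
[PSO] allowed = {0/0/0, 0/0/1, 0/0/2, 0/2/0, 0/2/1, 0/2/2, 2/0/0, 2/0/1, 2/0/2, 2/2/0, 2/2/1, 2/2/2}
target 0/2/0 ∈ {TSO,PSO}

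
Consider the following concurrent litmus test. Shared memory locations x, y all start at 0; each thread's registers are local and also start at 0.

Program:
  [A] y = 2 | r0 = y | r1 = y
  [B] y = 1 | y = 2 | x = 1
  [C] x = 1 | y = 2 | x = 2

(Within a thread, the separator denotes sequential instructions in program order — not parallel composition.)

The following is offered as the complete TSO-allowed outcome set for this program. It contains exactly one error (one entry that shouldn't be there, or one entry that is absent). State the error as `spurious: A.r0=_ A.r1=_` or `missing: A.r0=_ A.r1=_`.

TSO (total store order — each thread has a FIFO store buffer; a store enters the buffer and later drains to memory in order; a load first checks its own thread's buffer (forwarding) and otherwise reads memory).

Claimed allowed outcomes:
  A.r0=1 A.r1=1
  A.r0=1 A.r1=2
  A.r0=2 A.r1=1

outcome vector order: (A.r0,A.r1)
under TSO → 11, 12, 21, 22
TSO∖claimed = {22}

missing: A.r0=2 A.r1=2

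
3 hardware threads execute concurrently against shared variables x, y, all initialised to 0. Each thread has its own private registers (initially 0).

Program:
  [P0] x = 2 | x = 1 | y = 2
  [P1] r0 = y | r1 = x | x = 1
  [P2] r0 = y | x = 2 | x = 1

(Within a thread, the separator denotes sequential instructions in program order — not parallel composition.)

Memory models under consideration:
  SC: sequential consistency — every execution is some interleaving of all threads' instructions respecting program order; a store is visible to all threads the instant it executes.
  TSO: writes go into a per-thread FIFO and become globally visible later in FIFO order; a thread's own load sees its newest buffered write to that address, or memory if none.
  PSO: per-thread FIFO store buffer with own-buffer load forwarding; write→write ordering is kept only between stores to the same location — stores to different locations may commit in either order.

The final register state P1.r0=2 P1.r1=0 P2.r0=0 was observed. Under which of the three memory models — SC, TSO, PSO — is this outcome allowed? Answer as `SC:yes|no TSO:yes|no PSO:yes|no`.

SC:no TSO:no PSO:yes

outcome vector order: (P1.r0,P1.r1,P2.r0)
under SC → 000; 002; 010; 012; 020; 022; 210; 212; 220; 222
under TSO → 000; 002; 010; 012; 020; 022; 210; 212; 220; 222
under PSO → 000; 002; 010; 012; 020; 022; 200; 202; 210; 212; 220; 222
target 200 ∈ {PSO}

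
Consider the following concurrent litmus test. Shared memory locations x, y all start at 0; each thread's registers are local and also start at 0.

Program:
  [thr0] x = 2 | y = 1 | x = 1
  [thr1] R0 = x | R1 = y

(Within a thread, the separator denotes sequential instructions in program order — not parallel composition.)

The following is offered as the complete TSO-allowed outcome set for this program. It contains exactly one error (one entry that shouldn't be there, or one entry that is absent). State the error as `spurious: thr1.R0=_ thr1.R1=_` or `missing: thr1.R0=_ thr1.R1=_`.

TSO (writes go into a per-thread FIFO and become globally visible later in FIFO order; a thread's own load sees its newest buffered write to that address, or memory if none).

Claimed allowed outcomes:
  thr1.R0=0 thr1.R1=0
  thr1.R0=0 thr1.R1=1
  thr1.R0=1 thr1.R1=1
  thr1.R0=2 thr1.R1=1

missing: thr1.R0=2 thr1.R1=0

outcome vector order: (thr1.R0,thr1.R1)
TSO (5): <0 0>; <0 1>; <1 1>; <2 0>; <2 1>
TSO∖claimed = {<2 0>}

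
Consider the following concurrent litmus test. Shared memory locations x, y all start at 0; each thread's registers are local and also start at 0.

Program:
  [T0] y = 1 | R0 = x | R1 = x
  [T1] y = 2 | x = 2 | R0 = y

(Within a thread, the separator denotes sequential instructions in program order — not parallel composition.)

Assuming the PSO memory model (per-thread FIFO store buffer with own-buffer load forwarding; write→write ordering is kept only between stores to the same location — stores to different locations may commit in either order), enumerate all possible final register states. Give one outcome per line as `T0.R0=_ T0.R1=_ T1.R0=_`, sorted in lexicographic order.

outcome vector order: (T0.R0,T0.R1,T1.R0)
|PSO outcomes| = 6

T0.R0=0 T0.R1=0 T1.R0=1
T0.R0=0 T0.R1=0 T1.R0=2
T0.R0=0 T0.R1=2 T1.R0=1
T0.R0=0 T0.R1=2 T1.R0=2
T0.R0=2 T0.R1=2 T1.R0=1
T0.R0=2 T0.R1=2 T1.R0=2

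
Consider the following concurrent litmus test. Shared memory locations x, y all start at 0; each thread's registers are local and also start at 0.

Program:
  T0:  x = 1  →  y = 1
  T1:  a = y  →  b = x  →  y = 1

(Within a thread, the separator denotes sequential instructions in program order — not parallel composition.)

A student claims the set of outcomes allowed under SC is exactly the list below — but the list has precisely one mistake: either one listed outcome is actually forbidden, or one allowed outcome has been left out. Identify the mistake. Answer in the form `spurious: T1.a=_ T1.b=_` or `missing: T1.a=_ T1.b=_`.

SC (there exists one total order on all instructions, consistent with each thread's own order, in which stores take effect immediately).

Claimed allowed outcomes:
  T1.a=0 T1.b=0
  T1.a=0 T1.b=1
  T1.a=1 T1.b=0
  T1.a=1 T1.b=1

outcome vector order: (T1.a,T1.b)
SC (3): 0/0; 0/1; 1/1
claimed∖SC = {1/0}

spurious: T1.a=1 T1.b=0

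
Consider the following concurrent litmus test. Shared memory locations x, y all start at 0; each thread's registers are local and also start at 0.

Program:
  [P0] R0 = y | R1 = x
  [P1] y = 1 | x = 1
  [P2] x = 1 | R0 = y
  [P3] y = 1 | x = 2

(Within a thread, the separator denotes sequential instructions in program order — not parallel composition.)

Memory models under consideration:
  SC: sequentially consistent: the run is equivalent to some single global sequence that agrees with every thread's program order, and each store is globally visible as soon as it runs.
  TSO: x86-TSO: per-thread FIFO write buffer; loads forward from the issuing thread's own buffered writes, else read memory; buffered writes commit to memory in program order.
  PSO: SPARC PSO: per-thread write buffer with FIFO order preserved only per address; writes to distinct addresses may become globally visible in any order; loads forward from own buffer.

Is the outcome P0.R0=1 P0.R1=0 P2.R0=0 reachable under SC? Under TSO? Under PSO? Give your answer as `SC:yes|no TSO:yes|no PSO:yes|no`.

SC:no TSO:yes PSO:yes

outcome vector order: (P0.R0,P0.R1,P2.R0)
SC: 11 outcomes — {000; 001; 010; 011; 020; 021; 101; 110; 111; 120; 121}
TSO: 12 outcomes — {000; 001; 010; 011; 020; 021; 100; 101; 110; 111; 120; 121}
PSO: 12 outcomes — {000; 001; 010; 011; 020; 021; 100; 101; 110; 111; 120; 121}
target 100 ∈ {TSO,PSO}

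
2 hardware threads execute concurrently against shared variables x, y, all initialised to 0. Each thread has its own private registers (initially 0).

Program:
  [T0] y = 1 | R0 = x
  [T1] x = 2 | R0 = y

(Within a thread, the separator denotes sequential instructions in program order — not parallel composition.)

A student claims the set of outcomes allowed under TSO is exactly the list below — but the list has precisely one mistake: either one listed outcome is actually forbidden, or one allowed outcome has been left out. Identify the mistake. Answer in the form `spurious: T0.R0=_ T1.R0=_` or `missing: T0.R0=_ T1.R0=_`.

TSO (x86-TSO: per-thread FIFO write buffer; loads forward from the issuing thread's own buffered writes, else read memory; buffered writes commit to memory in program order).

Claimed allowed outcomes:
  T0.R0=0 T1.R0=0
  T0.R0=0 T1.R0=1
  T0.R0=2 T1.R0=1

outcome vector order: (T0.R0,T1.R0)
TSO: 4 outcomes — {00 01 20 21}
TSO∖claimed = {20}

missing: T0.R0=2 T1.R0=0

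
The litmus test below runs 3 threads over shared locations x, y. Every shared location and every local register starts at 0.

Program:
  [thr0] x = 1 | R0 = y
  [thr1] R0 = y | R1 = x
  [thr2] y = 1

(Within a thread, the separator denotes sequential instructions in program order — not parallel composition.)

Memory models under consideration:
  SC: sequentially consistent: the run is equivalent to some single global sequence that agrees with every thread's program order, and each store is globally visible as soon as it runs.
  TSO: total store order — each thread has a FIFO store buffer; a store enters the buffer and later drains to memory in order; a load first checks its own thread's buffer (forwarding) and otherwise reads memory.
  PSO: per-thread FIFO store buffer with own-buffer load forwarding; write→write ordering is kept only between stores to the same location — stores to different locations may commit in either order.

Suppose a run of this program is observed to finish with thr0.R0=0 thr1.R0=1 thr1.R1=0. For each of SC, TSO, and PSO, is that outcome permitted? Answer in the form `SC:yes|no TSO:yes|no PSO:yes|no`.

outcome vector order: (thr0.R0,thr1.R0,thr1.R1)
under SC → 0/0/0 0/0/1 0/1/1 1/0/0 1/0/1 1/1/0 1/1/1
under TSO → 0/0/0 0/0/1 0/1/0 0/1/1 1/0/0 1/0/1 1/1/0 1/1/1
under PSO → 0/0/0 0/0/1 0/1/0 0/1/1 1/0/0 1/0/1 1/1/0 1/1/1
target 0/1/0 ∈ {TSO,PSO}

SC:no TSO:yes PSO:yes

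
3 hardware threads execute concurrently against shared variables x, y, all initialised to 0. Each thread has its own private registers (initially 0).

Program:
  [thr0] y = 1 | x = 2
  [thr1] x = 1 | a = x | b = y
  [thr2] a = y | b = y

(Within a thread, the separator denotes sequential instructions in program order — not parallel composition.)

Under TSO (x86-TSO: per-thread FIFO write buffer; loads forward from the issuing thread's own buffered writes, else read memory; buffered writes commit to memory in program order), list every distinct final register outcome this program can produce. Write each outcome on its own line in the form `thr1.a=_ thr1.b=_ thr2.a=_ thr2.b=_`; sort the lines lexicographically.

outcome vector order: (thr1.a,thr1.b,thr2.a,thr2.b)
|TSO outcomes| = 9

thr1.a=1 thr1.b=0 thr2.a=0 thr2.b=0
thr1.a=1 thr1.b=0 thr2.a=0 thr2.b=1
thr1.a=1 thr1.b=0 thr2.a=1 thr2.b=1
thr1.a=1 thr1.b=1 thr2.a=0 thr2.b=0
thr1.a=1 thr1.b=1 thr2.a=0 thr2.b=1
thr1.a=1 thr1.b=1 thr2.a=1 thr2.b=1
thr1.a=2 thr1.b=1 thr2.a=0 thr2.b=0
thr1.a=2 thr1.b=1 thr2.a=0 thr2.b=1
thr1.a=2 thr1.b=1 thr2.a=1 thr2.b=1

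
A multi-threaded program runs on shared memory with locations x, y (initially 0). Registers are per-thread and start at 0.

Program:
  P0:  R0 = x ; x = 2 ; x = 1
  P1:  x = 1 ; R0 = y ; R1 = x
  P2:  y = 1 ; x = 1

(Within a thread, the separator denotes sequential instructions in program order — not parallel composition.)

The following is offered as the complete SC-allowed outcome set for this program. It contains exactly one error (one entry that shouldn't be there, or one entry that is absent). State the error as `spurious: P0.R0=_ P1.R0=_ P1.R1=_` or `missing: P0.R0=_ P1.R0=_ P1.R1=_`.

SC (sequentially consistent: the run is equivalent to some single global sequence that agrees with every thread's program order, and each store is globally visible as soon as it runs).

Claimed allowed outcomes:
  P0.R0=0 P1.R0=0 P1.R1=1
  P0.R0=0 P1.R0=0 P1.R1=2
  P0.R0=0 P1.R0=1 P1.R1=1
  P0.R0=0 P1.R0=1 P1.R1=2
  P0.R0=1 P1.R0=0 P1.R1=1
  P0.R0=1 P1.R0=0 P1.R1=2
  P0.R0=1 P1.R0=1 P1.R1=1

missing: P0.R0=1 P1.R0=1 P1.R1=2

outcome vector order: (P0.R0,P1.R0,P1.R1)
[SC] allowed = {(0,0,1) (0,0,2) (0,1,1) (0,1,2) (1,0,1) (1,0,2) (1,1,1) (1,1,2)}
SC∖claimed = {(1,1,2)}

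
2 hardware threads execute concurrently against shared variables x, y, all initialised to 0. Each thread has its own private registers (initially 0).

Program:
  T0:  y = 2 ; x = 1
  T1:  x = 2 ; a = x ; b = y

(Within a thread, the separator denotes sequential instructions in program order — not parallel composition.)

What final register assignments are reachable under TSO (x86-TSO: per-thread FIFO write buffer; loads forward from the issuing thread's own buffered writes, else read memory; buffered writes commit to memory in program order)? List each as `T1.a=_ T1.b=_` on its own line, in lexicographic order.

outcome vector order: (T1.a,T1.b)
|TSO outcomes| = 3

T1.a=1 T1.b=2
T1.a=2 T1.b=0
T1.a=2 T1.b=2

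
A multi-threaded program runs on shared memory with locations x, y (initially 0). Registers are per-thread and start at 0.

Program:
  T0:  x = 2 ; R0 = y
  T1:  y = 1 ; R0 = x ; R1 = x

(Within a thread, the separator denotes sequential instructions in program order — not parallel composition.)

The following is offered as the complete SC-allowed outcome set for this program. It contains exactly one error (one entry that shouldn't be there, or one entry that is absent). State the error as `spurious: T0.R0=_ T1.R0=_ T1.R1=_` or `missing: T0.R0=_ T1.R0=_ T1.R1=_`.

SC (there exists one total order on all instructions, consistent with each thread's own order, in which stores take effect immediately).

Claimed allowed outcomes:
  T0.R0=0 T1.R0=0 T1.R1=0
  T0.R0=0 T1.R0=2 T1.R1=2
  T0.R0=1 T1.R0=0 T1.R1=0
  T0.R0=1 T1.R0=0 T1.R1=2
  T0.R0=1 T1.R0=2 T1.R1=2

outcome vector order: (T0.R0,T1.R0,T1.R1)
[SC] allowed = {<0 2 2> <1 0 0> <1 0 2> <1 2 2>}
claimed∖SC = {<0 0 0>}

spurious: T0.R0=0 T1.R0=0 T1.R1=0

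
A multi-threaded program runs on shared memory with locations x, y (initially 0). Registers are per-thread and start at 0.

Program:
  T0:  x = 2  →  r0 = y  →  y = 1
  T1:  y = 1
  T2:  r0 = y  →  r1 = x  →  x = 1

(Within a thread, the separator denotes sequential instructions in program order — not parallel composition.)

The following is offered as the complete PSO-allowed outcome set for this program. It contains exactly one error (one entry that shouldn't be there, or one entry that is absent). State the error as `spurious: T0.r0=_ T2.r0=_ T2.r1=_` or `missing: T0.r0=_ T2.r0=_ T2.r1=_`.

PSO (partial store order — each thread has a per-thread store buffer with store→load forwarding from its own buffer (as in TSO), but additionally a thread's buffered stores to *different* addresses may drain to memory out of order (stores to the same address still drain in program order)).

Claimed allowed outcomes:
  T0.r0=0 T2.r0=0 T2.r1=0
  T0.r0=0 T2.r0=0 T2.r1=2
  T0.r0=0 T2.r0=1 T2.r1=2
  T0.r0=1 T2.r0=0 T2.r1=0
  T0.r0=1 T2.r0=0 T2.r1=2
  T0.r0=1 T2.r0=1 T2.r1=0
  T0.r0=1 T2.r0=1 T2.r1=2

outcome vector order: (T0.r0,T2.r0,T2.r1)
under PSO → 0/0/0 0/0/2 0/1/0 0/1/2 1/0/0 1/0/2 1/1/0 1/1/2
PSO∖claimed = {0/1/0}

missing: T0.r0=0 T2.r0=1 T2.r1=0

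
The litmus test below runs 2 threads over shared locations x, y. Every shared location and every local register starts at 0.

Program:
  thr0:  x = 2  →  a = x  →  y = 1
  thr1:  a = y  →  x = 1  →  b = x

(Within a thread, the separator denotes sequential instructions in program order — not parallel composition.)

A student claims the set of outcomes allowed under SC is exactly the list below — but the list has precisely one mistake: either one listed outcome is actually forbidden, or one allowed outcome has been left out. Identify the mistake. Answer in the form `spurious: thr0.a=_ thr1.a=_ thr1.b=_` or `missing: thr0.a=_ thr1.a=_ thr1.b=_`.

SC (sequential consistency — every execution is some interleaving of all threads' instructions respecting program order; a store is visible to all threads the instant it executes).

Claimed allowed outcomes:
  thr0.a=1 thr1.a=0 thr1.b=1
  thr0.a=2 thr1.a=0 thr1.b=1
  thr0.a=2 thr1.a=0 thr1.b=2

outcome vector order: (thr0.a,thr1.a,thr1.b)
under SC → (1,0,1); (2,0,1); (2,0,2); (2,1,1)
SC∖claimed = {(2,1,1)}

missing: thr0.a=2 thr1.a=1 thr1.b=1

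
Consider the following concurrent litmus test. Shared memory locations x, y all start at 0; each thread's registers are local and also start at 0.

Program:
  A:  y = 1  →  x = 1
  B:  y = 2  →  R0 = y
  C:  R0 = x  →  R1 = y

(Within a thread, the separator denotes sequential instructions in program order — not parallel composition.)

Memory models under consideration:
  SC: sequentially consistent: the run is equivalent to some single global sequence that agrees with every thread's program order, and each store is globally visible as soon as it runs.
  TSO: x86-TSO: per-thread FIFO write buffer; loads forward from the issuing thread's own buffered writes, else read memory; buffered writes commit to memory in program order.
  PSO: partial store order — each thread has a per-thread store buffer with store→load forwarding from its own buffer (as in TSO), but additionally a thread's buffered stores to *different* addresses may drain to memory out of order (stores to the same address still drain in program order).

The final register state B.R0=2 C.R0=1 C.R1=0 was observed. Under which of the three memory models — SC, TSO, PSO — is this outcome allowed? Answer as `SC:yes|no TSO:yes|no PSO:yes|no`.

outcome vector order: (B.R0,C.R0,C.R1)
SC: 9 outcomes — {(1,0,0), (1,0,1), (1,0,2), (1,1,1), (2,0,0), (2,0,1), (2,0,2), (2,1,1), (2,1,2)}
TSO: 9 outcomes — {(1,0,0), (1,0,1), (1,0,2), (1,1,1), (2,0,0), (2,0,1), (2,0,2), (2,1,1), (2,1,2)}
PSO: 12 outcomes — {(1,0,0), (1,0,1), (1,0,2), (1,1,0), (1,1,1), (1,1,2), (2,0,0), (2,0,1), (2,0,2), (2,1,0), (2,1,1), (2,1,2)}
target (2,1,0) ∈ {PSO}

SC:no TSO:no PSO:yes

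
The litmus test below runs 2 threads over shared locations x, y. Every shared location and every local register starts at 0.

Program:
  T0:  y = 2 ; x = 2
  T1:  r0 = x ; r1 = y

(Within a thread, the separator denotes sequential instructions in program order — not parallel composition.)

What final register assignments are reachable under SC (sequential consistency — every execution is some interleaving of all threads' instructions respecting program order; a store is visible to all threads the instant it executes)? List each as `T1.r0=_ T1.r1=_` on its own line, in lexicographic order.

outcome vector order: (T1.r0,T1.r1)
|SC outcomes| = 3

T1.r0=0 T1.r1=0
T1.r0=0 T1.r1=2
T1.r0=2 T1.r1=2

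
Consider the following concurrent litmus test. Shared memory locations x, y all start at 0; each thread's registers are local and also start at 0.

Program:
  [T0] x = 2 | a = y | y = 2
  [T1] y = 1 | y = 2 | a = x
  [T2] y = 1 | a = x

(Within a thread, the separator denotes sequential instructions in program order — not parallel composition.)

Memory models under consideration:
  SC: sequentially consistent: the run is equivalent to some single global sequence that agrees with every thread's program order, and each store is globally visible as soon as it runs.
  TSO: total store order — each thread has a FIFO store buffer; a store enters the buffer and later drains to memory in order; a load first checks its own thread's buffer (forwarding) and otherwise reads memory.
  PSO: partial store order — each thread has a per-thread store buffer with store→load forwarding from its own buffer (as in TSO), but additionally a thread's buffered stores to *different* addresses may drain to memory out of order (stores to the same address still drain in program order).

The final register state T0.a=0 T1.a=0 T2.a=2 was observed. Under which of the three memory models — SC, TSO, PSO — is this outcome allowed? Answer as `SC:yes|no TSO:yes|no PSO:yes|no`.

outcome vector order: (T0.a,T1.a,T2.a)
under SC → 0/2/2, 1/0/0, 1/0/2, 1/2/0, 1/2/2, 2/0/0, 2/0/2, 2/2/0, 2/2/2
under TSO → 0/0/0, 0/0/2, 0/2/0, 0/2/2, 1/0/0, 1/0/2, 1/2/0, 1/2/2, 2/0/0, 2/0/2, 2/2/0, 2/2/2
under PSO → 0/0/0, 0/0/2, 0/2/0, 0/2/2, 1/0/0, 1/0/2, 1/2/0, 1/2/2, 2/0/0, 2/0/2, 2/2/0, 2/2/2
target 0/0/2 ∈ {TSO,PSO}

SC:no TSO:yes PSO:yes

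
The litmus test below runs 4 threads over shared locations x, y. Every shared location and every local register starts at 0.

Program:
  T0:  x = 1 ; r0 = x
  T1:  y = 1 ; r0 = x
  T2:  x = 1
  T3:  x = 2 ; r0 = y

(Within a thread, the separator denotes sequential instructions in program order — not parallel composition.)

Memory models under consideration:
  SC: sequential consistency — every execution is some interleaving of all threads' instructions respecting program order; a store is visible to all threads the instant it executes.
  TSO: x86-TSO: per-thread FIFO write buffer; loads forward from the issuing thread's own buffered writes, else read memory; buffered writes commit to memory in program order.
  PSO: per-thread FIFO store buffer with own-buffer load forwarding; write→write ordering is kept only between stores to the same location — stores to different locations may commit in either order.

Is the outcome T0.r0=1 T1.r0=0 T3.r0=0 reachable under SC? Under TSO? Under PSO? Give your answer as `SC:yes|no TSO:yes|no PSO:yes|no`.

outcome vector order: (T0.r0,T1.r0,T3.r0)
SC: 10 outcomes — {1/0/1 1/1/0 1/1/1 1/2/0 1/2/1 2/0/1 2/1/0 2/1/1 2/2/0 2/2/1}
TSO: 12 outcomes — {1/0/0 1/0/1 1/1/0 1/1/1 1/2/0 1/2/1 2/0/0 2/0/1 2/1/0 2/1/1 2/2/0 2/2/1}
PSO: 12 outcomes — {1/0/0 1/0/1 1/1/0 1/1/1 1/2/0 1/2/1 2/0/0 2/0/1 2/1/0 2/1/1 2/2/0 2/2/1}
target 1/0/0 ∈ {TSO,PSO}

SC:no TSO:yes PSO:yes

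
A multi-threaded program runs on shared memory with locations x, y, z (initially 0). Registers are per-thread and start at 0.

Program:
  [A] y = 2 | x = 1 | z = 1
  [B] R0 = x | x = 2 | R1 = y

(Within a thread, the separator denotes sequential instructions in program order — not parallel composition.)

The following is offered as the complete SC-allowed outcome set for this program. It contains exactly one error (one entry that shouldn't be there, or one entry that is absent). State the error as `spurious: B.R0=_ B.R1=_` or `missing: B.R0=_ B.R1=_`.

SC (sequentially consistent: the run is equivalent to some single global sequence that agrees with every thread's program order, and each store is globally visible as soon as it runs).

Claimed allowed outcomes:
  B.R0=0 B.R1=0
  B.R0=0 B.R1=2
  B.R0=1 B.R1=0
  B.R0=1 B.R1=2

spurious: B.R0=1 B.R1=0

outcome vector order: (B.R0,B.R1)
SC: 3 outcomes — {0/0; 0/2; 1/2}
claimed∖SC = {1/0}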